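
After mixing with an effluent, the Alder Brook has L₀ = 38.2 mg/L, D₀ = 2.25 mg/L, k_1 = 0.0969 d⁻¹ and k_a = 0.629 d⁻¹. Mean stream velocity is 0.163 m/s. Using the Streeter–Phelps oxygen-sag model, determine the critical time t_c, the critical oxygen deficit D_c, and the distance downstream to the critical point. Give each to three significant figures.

t_c ≈ 2.78 d; D_c ≈ 4.49 mg/L; x_c ≈ 39.2 km

t_c = [1/(k_a−k_1)] ln[(k_a/k_1)(1 − D₀(k_a−k_1)/(k_1 L₀))]
= [1/(0.629−0.0969)] ln[(0.629/0.0969)(1 − 2.25×0.5321/(0.0969×38.2))]
= (1/0.5321) ln[6.491 × 0.6766] = 1.879 × ln(4.392) = 1.879 × 1.480 = 2.781 d.
D_c = (k_1/k_a) L₀ e^(−k_1 t_c) = (0.0969/0.629) × 38.2 × e^(−0.0969×2.781) = 0.1541 × 38.2 × 0.7638 = 4.495 mg/L.
x_c = v t_c = 0.163 m/s × 2.781 d × 86400 s/d = 39160 m ≈ 39.2 km.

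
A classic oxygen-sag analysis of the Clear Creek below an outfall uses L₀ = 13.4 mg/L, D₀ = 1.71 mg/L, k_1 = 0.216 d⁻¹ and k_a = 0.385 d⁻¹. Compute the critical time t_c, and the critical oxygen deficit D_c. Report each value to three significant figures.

With k_a/k_1 = 1.782 and 1 − D₀(k_a−k_1)/(k_1 L₀) = 0.9002,
t_c = ln(1.782 × 0.9002) / (0.385 − 0.216) = ln(1.604) / 0.1690 = 0.4728/0.1690 = 2.797 d.
L(t_c) = L₀ e^(−k_1 t_c) = 13.4 × 0.5465 = 7.323 mg/L, and at the critical point k_a D_c = k_1 L, so D_c = (0.216/0.385) × 7.323 = 4.108 mg/L.

t_c ≈ 2.80 d; D_c ≈ 4.11 mg/L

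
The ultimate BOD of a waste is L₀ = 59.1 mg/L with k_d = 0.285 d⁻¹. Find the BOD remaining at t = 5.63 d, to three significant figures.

L_t = L₀ e^(−k_d t) = 59.1 × e^(−0.285×5.63) = 59.1 × 0.2010 = 11.88 mg/L.

L ≈ 11.9 mg/L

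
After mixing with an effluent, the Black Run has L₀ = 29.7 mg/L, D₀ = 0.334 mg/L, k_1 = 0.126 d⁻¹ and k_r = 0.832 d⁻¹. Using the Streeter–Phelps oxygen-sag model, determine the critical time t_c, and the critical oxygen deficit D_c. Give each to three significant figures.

t_c ≈ 2.58 d; D_c ≈ 3.25 mg/L

At the critical point dD/dt = 0, so k_1 L₀ e^(−k_1 t) = k_r D. Substituting D(t) from the Streeter–Phelps equation and solving for t gives
t_c = ln[(k_r/k_1)(1 − D₀(k_r−k_1)/(k_1 L₀))] / (k_r−k_1).
Here k_r−k_1 = 0.7060 d⁻¹ and 1 − D₀(k_r−k_1)/(k_1 L₀) = 1 − 0.334×0.7060/(0.126×29.7) = 0.9370, so
t_c = ln(6.603 × 0.9370) / 0.7060 = 1.822 / 0.7060 = 2.581 d.
D_c = (k_1/k_r) L₀ e^(−k_1 t_c) = (0.126/0.832) × 29.7 × e^(−0.126×2.581) = 0.1514 × 29.7 × 0.7223 = 3.249 mg/L.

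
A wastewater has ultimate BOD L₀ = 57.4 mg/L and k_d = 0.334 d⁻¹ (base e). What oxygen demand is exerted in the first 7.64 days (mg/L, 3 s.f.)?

y_t = L₀(1 − e^(−k_d t)) = 57.4 × (1 − e^(−0.334×7.64))
= 57.4 × (1 − 0.07794) = 57.4 × 0.9221 = 52.93 mg/L.

y ≈ 52.9 mg/L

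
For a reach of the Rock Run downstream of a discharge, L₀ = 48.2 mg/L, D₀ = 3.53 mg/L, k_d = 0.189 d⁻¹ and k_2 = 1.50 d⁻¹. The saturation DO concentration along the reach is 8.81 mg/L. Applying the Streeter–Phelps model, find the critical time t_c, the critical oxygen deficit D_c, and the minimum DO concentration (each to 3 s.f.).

t_c = [1/(k_2−k_d)] ln[(k_2/k_d)(1 − D₀(k_2−k_d)/(k_d L₀))]
= [1/(1.50−0.189)] ln[(1.50/0.189)(1 − 3.53×1.311/(0.189×48.2))]
= (1/1.311) ln[7.937 × 0.4920] = 0.7628 × ln(3.905) = 0.7628 × 1.362 = 1.039 d.
D_c = (k_d/k_2) L₀ e^(−k_d t_c) = (0.189/1.50) × 48.2 × e^(−0.189×1.039) = 0.1260 × 48.2 × 0.8217 = 4.990 mg/L.
Minimum DO = C_s − D_c = 8.81 − 4.990 = 3.820 mg/L.

t_c ≈ 1.04 d; D_c ≈ 4.99 mg/L; min DO ≈ 3.82 mg/L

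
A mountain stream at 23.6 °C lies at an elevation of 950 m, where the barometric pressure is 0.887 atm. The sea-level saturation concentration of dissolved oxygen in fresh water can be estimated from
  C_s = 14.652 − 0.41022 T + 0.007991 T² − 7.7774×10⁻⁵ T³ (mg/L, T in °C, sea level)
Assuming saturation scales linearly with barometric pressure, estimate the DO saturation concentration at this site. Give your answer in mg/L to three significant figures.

At sea level: C_s = 14.652 − 0.41022×23.6 + 0.007991×23.6² − 7.7774×10⁻⁵×23.6³ = 8.399 mg/L.
Pressure correction: C_s' = 8.399 × 0.887 = 7.450 mg/L.

C_s ≈ 7.45 mg/L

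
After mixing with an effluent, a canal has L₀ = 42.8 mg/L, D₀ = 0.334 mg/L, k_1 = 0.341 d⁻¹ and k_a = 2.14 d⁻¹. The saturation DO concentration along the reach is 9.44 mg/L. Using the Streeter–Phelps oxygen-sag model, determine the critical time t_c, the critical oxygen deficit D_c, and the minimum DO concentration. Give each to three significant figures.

t_c ≈ 0.998 d; D_c ≈ 4.85 mg/L; min DO ≈ 4.59 mg/L

With k_a/k_1 = 6.276 and 1 − D₀(k_a−k_1)/(k_1 L₀) = 0.9588,
t_c = ln(6.276 × 0.9588) / (2.14 − 0.341) = ln(6.017) / 1.799 = 1.795/1.799 = 0.9976 d.
D_c = (k_1/k_a) L₀ e^(−k_1 t_c) = (0.341/2.14) × 42.8 × e^(−0.341×0.9976) = 0.1593 × 42.8 × 0.7116 = 4.853 mg/L.
Minimum DO = C_s − D_c = 9.44 − 4.853 = 4.587 mg/L.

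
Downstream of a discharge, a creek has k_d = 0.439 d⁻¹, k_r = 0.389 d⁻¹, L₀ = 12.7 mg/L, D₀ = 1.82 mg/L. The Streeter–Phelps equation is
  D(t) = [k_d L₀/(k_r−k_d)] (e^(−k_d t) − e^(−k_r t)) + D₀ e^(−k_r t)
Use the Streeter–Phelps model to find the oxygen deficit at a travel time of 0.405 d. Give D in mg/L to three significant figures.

k_d L₀/(k_r−k_d) = 0.439×12.7/(0.389−0.439) = 5.575/-0.05000 = -111.5 mg/L.
e^(−k_d t) = e^(−0.439×0.4050) = 0.8371; e^(−k_r t) = e^(−0.389×0.4050) = 0.8542.
D = -111.5 × (0.8371 − 0.8542) + 1.82 × 0.8542 = 1.909 + 1.555 = 3.464 mg/L.

D ≈ 3.46 mg/L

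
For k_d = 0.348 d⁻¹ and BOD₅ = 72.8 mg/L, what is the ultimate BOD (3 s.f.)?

BOD₅ = L₀(1 − e^(−5k_d)) ⇒ L₀ = BOD₅ / (1 − e^(−5×0.348))
= 72.8 / (1 − 0.1755) = 72.8 / 0.8245 = 88.30 mg/L.

L₀ ≈ 88.3 mg/L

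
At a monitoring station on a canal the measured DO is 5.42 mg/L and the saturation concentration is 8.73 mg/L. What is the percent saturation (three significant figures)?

% saturation = C/C_s × 100 = 5.42/8.73 × 100 = 62.1 %.

62.1 % saturation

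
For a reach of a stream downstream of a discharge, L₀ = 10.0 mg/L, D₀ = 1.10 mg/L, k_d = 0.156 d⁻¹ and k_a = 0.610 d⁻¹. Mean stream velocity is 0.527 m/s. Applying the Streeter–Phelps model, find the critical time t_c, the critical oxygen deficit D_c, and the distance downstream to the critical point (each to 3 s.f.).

At the critical point dD/dt = 0, so k_d L₀ e^(−k_d t) = k_a D. Substituting D(t) from the Streeter–Phelps equation and solving for t gives
t_c = ln[(k_a/k_d)(1 − D₀(k_a−k_d)/(k_d L₀))] / (k_a−k_d).
Here k_a−k_d = 0.4540 d⁻¹ and 1 − D₀(k_a−k_d)/(k_d L₀) = 1 − 1.10×0.4540/(0.156×10.0) = 0.6799, so
t_c = ln(3.910 × 0.6799) / 0.4540 = 0.9778 / 0.4540 = 2.154 d.
D_c = (k_d/k_a) L₀ e^(−k_d t_c) = (0.156/0.610) × 10.0 × e^(−0.156×2.154) = 0.2557 × 10.0 × 0.7146 = 1.828 mg/L.
x_c = v t_c = 0.527 m/s × 2.154 d × 86400 s/d = 98060 m ≈ 98.1 km.

t_c ≈ 2.15 d; D_c ≈ 1.83 mg/L; x_c ≈ 98.1 km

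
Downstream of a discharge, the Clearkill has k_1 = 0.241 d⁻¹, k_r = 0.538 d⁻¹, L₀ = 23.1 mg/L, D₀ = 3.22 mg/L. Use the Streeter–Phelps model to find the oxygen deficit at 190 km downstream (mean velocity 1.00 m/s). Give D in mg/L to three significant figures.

D ≈ 6.28 mg/L

Travel time t = x/v = 190 km / (1.00 m/s) = 190000 m / 1.00 m/s = 190000 s = 2.199 d.
k_1 L₀/(k_r−k_1) = 0.241×23.1/(0.538−0.241) = 5.567/0.2970 = 18.74 mg/L.
e^(−k_1 t) = e^(−0.241×2.199) = 0.5886; e^(−k_r t) = e^(−0.538×2.199) = 0.3063.
D = 18.74 × (0.5886 − 0.3063) + 3.22 × 0.3063 = 5.291 + 0.9864 = 6.278 mg/L.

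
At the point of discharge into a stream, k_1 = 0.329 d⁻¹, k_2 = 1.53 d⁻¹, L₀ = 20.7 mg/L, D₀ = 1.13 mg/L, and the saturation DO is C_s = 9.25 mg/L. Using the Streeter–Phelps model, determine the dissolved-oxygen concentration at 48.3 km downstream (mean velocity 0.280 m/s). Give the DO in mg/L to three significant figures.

Travel time t = x/v = 48.3 km / (0.280 m/s) = 48300 m / 0.280 m/s = 172500 s = 1.997 d.
k_1 L₀/(k_2−k_1) = 0.329×20.7/(1.53−0.329) = 6.810/1.201 = 5.671 mg/L.
e^(−k_1 t) = e^(−0.329×1.997) = 0.5185; e^(−k_2 t) = e^(−1.53×1.997) = 0.04714.
D = 5.671 × (0.5185 − 0.04714) + 1.13 × 0.04714 = 2.673 + 0.05327 = 2.726 mg/L.
DO = C_s − D = 9.25 − 2.726 = 6.524 mg/L.

DO ≈ 6.52 mg/L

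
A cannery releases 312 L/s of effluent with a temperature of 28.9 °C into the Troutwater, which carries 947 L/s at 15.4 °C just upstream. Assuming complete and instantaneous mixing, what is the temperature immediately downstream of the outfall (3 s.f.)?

Flow-weighted mixing: C = (Q_r C_r + Q_w C_w)/(Q_r + Q_w)
= (947×15.4 + 312×28.9)/(947 + 312) = 23600/1259 = 18.75 °C.

18.7 °C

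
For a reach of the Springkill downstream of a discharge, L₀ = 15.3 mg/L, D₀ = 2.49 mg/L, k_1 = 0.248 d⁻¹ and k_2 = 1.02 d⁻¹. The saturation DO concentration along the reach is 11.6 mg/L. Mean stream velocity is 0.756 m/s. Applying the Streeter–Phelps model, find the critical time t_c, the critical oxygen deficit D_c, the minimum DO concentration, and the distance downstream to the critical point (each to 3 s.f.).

t_c ≈ 0.917 d; D_c ≈ 2.96 mg/L; min DO ≈ 8.64 mg/L; x_c ≈ 59.9 km

At the critical point dD/dt = 0, so k_1 L₀ e^(−k_1 t) = k_2 D. Substituting D(t) from the Streeter–Phelps equation and solving for t gives
t_c = ln[(k_2/k_1)(1 − D₀(k_2−k_1)/(k_1 L₀))] / (k_2−k_1).
Here k_2−k_1 = 0.7720 d⁻¹ and 1 − D₀(k_2−k_1)/(k_1 L₀) = 1 − 2.49×0.7720/(0.248×15.3) = 0.4934, so
t_c = ln(4.113 × 0.4934) / 0.7720 = 0.7077 / 0.7720 = 0.9167 d.
L(t_c) = L₀ e^(−k_1 t_c) = 15.3 × 0.7967 = 12.19 mg/L, and at the critical point k_2 D_c = k_1 L, so D_c = (0.248/1.02) × 12.19 = 2.964 mg/L.
Minimum DO = C_s − D_c = 11.6 − 2.964 = 8.636 mg/L.
x_c = v t_c = 0.756 m/s × 0.9167 d × 86400 s/d = 59880 m ≈ 59.9 km.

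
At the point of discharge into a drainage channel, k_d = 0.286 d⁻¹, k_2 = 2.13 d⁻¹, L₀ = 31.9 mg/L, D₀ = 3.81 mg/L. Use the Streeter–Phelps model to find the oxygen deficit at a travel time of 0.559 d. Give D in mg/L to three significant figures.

k_d L₀/(k_2−k_d) = 0.286×31.9/(2.13−0.286) = 9.123/1.844 = 4.948 mg/L.
e^(−k_d t) = e^(−0.286×0.5590) = 0.8523; e^(−k_2 t) = e^(−2.13×0.5590) = 0.3040.
D = 4.948 × (0.8523 − 0.3040) + 3.81 × 0.3040 = 2.712 + 1.158 = 3.871 mg/L.

D ≈ 3.87 mg/L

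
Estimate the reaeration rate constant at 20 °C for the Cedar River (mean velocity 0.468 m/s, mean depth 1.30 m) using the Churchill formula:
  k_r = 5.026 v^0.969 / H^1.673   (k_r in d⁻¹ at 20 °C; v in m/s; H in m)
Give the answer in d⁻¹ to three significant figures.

k_r ≈ 1.55 d⁻¹

k_r = 5.026 × 0.468^0.969 / 1.30^1.673 = 5.026 × 0.4791 / 1.551 = 1.553 d⁻¹.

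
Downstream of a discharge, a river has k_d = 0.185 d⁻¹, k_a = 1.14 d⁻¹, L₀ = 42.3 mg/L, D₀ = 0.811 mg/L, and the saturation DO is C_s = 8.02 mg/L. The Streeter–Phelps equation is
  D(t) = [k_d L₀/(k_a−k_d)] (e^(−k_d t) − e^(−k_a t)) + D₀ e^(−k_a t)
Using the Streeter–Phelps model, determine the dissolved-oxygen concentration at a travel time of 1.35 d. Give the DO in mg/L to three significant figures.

DO ≈ 3.22 mg/L

k_d L₀/(k_a−k_d) = 0.185×42.3/(1.14−0.185) = 7.825/0.9550 = 8.194 mg/L.
e^(−k_d t) = e^(−0.185×1.350) = 0.7790; e^(−k_a t) = e^(−1.14×1.350) = 0.2146.
D = 8.194 × (0.7790 − 0.2146) + 0.811 × 0.2146 = 4.625 + 0.1740 = 4.799 mg/L.
DO = C_s − D = 8.02 − 4.799 = 3.221 mg/L.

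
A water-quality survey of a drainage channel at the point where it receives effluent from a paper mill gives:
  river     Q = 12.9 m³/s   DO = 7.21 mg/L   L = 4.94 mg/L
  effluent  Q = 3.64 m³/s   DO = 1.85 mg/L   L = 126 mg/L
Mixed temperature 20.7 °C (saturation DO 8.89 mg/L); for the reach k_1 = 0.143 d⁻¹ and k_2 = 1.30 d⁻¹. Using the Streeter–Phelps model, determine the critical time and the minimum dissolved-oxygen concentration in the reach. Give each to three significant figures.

Mixed DO = (12.9×7.21 + 3.64×1.85)/(12.9+3.64) = 99.74/16.54 = 6.030 mg/L.
Mixed L₀ = (12.9×4.94 + 3.64×126)/(16.54) = 522.4/16.54 = 31.58 mg/L.
Initial deficit D₀ = C_s − DO₀ = 8.89 − 6.030 = 2.860 mg/L.
t_c = (1/1.157) ln[(1.30/0.143)(1 − 2.860×1.157/(0.143×31.58))] = 0.8643 × ln(2.431) = 0.7678 d.
D_c = (0.143/1.30) × 31.58 × e^(−0.143×0.7678) = 0.1100 × 31.58 × 0.8960 = 3.113 mg/L.
Minimum DO = 8.89 − 3.113 = 5.777 mg/L.

t_c ≈ 0.768 d; minimum DO ≈ 5.78 mg/L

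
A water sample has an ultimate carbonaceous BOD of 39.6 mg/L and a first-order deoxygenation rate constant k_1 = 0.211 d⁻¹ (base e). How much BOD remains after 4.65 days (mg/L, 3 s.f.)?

L ≈ 14.8 mg/L

L_t = L₀ e^(−k_1 t) = 39.6 × e^(−0.211×4.65) = 39.6 × 0.3749 = 14.85 mg/L.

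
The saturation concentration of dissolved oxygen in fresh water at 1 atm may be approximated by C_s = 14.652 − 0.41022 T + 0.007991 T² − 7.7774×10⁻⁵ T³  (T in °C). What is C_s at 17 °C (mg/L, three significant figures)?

C_s = 14.652 − 0.41022×17 + 0.007991×17² − 7.7774×10⁻⁵×17³ = 9.606 mg/L.

C_s ≈ 9.61 mg/L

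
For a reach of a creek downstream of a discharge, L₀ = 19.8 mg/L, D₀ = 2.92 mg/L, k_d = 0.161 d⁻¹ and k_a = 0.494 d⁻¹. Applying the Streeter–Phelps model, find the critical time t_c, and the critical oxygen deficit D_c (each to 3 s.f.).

t_c ≈ 2.27 d; D_c ≈ 4.47 mg/L

At the critical point dD/dt = 0, so k_d L₀ e^(−k_d t) = k_a D. Substituting D(t) from the Streeter–Phelps equation and solving for t gives
t_c = ln[(k_a/k_d)(1 − D₀(k_a−k_d)/(k_d L₀))] / (k_a−k_d).
Here k_a−k_d = 0.3330 d⁻¹ and 1 − D₀(k_a−k_d)/(k_d L₀) = 1 − 2.92×0.3330/(0.161×19.8) = 0.6950, so
t_c = ln(3.068 × 0.6950) / 0.3330 = 0.7573 / 0.3330 = 2.274 d.
D_c = (k_d/k_a) L₀ e^(−k_d t_c) = (0.161/0.494) × 19.8 × e^(−0.161×2.274) = 0.3259 × 19.8 × 0.6934 = 4.475 mg/L.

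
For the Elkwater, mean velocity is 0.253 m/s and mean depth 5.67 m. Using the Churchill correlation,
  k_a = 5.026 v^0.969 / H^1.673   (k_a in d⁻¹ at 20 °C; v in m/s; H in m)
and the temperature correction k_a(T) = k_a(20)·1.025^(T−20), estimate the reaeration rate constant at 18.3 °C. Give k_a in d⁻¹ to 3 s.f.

k_a(20) = 5.026 × 0.253^0.969 / 5.67^1.673 = 5.026 × 0.2640 / 18.23 = 0.07280 d⁻¹.
k_a(18.3) = 0.07280 × 1.025^(18.3−20) = 0.07280 × 0.9589 = 0.06980 d⁻¹.

k_a ≈ 0.0698 d⁻¹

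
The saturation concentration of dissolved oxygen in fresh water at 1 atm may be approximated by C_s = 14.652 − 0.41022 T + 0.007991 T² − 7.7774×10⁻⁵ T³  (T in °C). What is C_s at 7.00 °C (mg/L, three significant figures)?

C_s = 14.652 − 0.41022×7.00 + 0.007991×7.00² − 7.7774×10⁻⁵×7.00³ = 12.15 mg/L.

C_s ≈ 12.1 mg/L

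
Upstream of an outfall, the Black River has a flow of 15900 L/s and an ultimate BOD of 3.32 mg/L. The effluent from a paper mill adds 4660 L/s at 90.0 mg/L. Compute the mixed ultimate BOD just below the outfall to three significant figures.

Flow-weighted mixing: C = (Q_r C_r + Q_w C_w)/(Q_r + Q_w)
= (15900×3.32 + 4660×90.0)/(15900 + 4660) = 472200/20560 = 22.97 mg/L.

23.0 mg/L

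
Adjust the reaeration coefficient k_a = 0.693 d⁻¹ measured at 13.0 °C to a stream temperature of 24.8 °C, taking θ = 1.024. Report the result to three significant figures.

k_a(T₂) = k_a(T₁) · θ^(T₂−T₁) = 0.693 × 1.024^(24.8−13.0)
= 0.693 × 1.024^11.8 = 0.693 × 1.323 = 0.9168 d⁻¹.

k_a ≈ 0.917 d⁻¹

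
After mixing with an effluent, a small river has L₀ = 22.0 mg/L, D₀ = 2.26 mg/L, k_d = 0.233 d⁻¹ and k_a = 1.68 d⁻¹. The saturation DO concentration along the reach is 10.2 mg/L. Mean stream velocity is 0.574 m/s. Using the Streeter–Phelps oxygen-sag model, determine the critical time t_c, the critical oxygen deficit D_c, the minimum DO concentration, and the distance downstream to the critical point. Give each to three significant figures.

With k_a/k_d = 7.210 and 1 − D₀(k_a−k_d)/(k_d L₀) = 0.3620,
t_c = ln(7.210 × 0.3620) / (1.68 − 0.233) = ln(2.610) / 1.447 = 0.9595/1.447 = 0.6631 d.
L(t_c) = L₀ e^(−k_d t_c) = 22.0 × 0.8568 = 18.85 mg/L, and at the critical point k_a D_c = k_d L, so D_c = (0.233/1.68) × 18.85 = 2.614 mg/L.
Minimum DO = C_s − D_c = 10.2 − 2.614 = 7.586 mg/L.
x_c = v t_c = 0.574 m/s × 0.6631 d × 86400 s/d = 32880 m ≈ 32.9 km.

t_c ≈ 0.663 d; D_c ≈ 2.61 mg/L; min DO ≈ 7.59 mg/L; x_c ≈ 32.9 km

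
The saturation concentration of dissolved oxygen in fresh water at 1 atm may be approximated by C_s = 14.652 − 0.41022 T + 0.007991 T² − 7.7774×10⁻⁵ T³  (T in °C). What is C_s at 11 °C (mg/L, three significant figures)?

C_s ≈ 11.0 mg/L

C_s = 14.652 − 0.41022×11 + 0.007991×11² − 7.7774×10⁻⁵×11³ = 11.00 mg/L.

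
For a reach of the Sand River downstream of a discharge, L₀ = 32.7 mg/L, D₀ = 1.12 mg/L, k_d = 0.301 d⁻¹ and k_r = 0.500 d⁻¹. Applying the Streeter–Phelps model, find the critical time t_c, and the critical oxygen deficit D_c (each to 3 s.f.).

At the critical point dD/dt = 0, so k_d L₀ e^(−k_d t) = k_r D. Substituting D(t) from the Streeter–Phelps equation and solving for t gives
t_c = ln[(k_r/k_d)(1 − D₀(k_r−k_d)/(k_d L₀))] / (k_r−k_d).
Here k_r−k_d = 0.1990 d⁻¹ and 1 − D₀(k_r−k_d)/(k_d L₀) = 1 − 1.12×0.1990/(0.301×32.7) = 0.9774, so
t_c = ln(1.661 × 0.9774) / 0.1990 = 0.4846 / 0.1990 = 2.435 d.
D_c = (k_d/k_r) L₀ e^(−k_d t_c) = (0.301/0.500) × 32.7 × e^(−0.301×2.435) = 0.6020 × 32.7 × 0.4805 = 9.458 mg/L.

t_c ≈ 2.44 d; D_c ≈ 9.46 mg/L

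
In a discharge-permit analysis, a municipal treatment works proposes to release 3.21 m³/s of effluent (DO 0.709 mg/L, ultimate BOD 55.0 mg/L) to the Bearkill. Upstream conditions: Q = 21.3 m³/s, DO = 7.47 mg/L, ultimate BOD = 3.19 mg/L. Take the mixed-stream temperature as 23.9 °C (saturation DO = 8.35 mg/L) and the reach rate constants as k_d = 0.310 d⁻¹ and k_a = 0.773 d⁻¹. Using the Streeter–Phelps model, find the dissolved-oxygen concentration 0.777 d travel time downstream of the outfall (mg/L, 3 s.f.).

Mixed DO = (21.3×7.47 + 3.21×0.709)/(21.3+3.21) = 161.4/24.51 = 6.585 mg/L.
Mixed L₀ = (21.3×3.19 + 3.21×55.0)/(24.51) = 244.5/24.51 = 9.975 mg/L.
Initial deficit D₀ = C_s − DO₀ = 8.35 − 6.585 = 1.765 mg/L.
D(0.777) = [0.310×9.975/(0.773−0.310)](e^(−0.310×0.777) − e^(−0.773×0.777)) + 1.765 e^(−0.773×0.777)
= 6.679 × (0.7859 − 0.5485) + 1.765 × 0.5485 = 2.554 mg/L.
DO = 8.35 − 2.554 = 5.796 mg/L.

DO ≈ 5.80 mg/L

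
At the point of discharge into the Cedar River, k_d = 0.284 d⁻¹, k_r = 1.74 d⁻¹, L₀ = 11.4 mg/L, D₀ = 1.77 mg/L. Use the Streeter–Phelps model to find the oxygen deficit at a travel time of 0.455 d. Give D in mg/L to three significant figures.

D ≈ 1.75 mg/L

k_d L₀/(k_r−k_d) = 0.284×11.4/(1.74−0.284) = 3.238/1.456 = 2.224 mg/L.
e^(−k_d t) = e^(−0.284×0.4550) = 0.8788; e^(−k_r t) = e^(−1.74×0.4550) = 0.4531.
D = 2.224 × (0.8788 − 0.4531) + 1.77 × 0.4531 = 0.9466 + 0.8019 = 1.749 mg/L.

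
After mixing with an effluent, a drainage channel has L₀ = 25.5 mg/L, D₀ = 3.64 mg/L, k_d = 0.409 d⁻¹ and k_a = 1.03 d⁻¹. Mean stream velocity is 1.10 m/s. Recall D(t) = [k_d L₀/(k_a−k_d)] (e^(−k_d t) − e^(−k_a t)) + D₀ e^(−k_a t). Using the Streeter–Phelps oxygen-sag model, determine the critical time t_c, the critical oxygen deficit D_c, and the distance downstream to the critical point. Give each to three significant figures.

t_c ≈ 1.09 d; D_c ≈ 6.47 mg/L; x_c ≈ 104 km

At the critical point dD/dt = 0, so k_d L₀ e^(−k_d t) = k_a D. Substituting D(t) from the Streeter–Phelps equation and solving for t gives
t_c = ln[(k_a/k_d)(1 − D₀(k_a−k_d)/(k_d L₀))] / (k_a−k_d).
Here k_a−k_d = 0.6210 d⁻¹ and 1 − D₀(k_a−k_d)/(k_d L₀) = 1 − 3.64×0.6210/(0.409×25.5) = 0.7833, so
t_c = ln(2.518 × 0.7833) / 0.6210 = 0.6793 / 0.6210 = 1.094 d.
L(t_c) = L₀ e^(−k_d t_c) = 25.5 × 0.6393 = 16.30 mg/L, and at the critical point k_a D_c = k_d L, so D_c = (0.409/1.03) × 16.30 = 6.473 mg/L.
x_c = v t_c = 1.10 m/s × 1.094 d × 86400 s/d = 104000 m ≈ 104 km.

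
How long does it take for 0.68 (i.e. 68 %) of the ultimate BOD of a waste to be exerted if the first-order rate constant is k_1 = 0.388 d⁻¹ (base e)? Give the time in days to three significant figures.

y/L₀ = 1 − e^(−k_1 t) = 0.68 ⇒ e^(−k_1 t) = 0.320
t = −ln(0.320) / 0.388 = 1.139 / 0.388 = 2.937 d.

t ≈ 2.94 d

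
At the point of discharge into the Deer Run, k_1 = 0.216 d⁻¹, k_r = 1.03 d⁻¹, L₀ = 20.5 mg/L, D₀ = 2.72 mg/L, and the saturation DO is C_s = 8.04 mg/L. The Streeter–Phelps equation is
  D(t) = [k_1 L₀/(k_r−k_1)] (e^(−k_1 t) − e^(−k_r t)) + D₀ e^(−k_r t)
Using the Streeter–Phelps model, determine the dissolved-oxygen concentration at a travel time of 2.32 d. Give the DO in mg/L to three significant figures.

DO ≈ 4.99 mg/L

k_1 L₀/(k_r−k_1) = 0.216×20.5/(1.03−0.216) = 4.428/0.8140 = 5.440 mg/L.
e^(−k_1 t) = e^(−0.216×2.320) = 0.6059; e^(−k_r t) = e^(−1.03×2.320) = 0.09167.
D = 5.440 × (0.6059 − 0.09167) + 2.72 × 0.09167 = 2.797 + 0.2493 = 3.046 mg/L.
DO = C_s − D = 8.04 − 3.046 = 4.994 mg/L.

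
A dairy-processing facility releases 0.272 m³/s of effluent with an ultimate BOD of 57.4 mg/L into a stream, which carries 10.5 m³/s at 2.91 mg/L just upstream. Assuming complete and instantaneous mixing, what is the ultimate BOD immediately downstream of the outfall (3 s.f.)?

4.29 mg/L

Flow-weighted mixing: C = (Q_r C_r + Q_w C_w)/(Q_r + Q_w)
= (10.5×2.91 + 0.272×57.4)/(10.5 + 0.272) = 46.17/10.77 = 4.286 mg/L.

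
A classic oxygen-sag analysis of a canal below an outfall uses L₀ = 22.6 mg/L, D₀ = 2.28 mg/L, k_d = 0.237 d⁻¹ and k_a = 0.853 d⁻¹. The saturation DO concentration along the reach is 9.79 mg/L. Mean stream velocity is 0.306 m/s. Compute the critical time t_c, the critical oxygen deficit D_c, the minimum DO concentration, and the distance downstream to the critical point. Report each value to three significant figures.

At the critical point dD/dt = 0, so k_d L₀ e^(−k_d t) = k_a D. Substituting D(t) from the Streeter–Phelps equation and solving for t gives
t_c = ln[(k_a/k_d)(1 − D₀(k_a−k_d)/(k_d L₀))] / (k_a−k_d).
Here k_a−k_d = 0.6160 d⁻¹ and 1 − D₀(k_a−k_d)/(k_d L₀) = 1 − 2.28×0.6160/(0.237×22.6) = 0.7378, so
t_c = ln(3.599 × 0.7378) / 0.6160 = 0.9766 / 0.6160 = 1.585 d.
D_c = (k_d/k_a) L₀ e^(−k_d t_c) = (0.237/0.853) × 22.6 × e^(−0.237×1.585) = 0.2778 × 22.6 × 0.6868 = 4.312 mg/L.
Minimum DO = C_s − D_c = 9.79 − 4.312 = 5.478 mg/L.
x_c = v t_c = 0.306 m/s × 1.585 d × 86400 s/d = 41910 m ≈ 41.9 km.

t_c ≈ 1.59 d; D_c ≈ 4.31 mg/L; min DO ≈ 5.48 mg/L; x_c ≈ 41.9 km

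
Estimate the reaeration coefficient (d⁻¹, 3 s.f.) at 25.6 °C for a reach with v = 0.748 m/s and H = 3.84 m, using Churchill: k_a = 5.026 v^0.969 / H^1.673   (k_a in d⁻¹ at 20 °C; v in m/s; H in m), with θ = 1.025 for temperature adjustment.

k_a(20) = 5.026 × 0.748^0.969 / 3.84^1.673 = 5.026 × 0.7548 / 9.497 = 0.3994 d⁻¹.
k_a(25.6) = 0.3994 × 1.025^(25.6−20) = 0.3994 × 1.148 = 0.4587 d⁻¹.

k_a ≈ 0.459 d⁻¹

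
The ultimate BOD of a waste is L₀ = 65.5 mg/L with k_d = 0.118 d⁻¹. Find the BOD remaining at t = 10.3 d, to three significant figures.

L_t = L₀ e^(−k_d t) = 65.5 × e^(−0.118×10.3) = 65.5 × 0.2966 = 19.43 mg/L.

L ≈ 19.4 mg/L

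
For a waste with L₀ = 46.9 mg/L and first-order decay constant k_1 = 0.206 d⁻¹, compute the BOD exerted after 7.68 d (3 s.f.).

y_t = L₀(1 − e^(−k_1 t)) = 46.9 × (1 − e^(−0.206×7.68))
= 46.9 × (1 − 0.2055) = 46.9 × 0.7945 = 37.26 mg/L.

y ≈ 37.3 mg/L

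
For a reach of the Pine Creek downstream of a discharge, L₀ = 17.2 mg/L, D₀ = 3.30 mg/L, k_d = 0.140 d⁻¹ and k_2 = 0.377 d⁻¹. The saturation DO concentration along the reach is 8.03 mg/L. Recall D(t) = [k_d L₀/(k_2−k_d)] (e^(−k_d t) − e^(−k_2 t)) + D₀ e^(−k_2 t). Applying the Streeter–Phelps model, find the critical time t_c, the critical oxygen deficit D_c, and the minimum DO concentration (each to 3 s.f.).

With k_2/k_d = 2.693 and 1 − D₀(k_2−k_d)/(k_d L₀) = 0.6752,
t_c = ln(2.693 × 0.6752) / (0.377 − 0.140) = ln(1.818) / 0.2370 = 0.5979/0.2370 = 2.523 d.
L(t_c) = L₀ e^(−k_d t_c) = 17.2 × 0.7025 = 12.08 mg/L, and at the critical point k_2 D_c = k_d L, so D_c = (0.140/0.377) × 12.08 = 4.487 mg/L.
Minimum DO = C_s − D_c = 8.03 − 4.487 = 3.543 mg/L.

t_c ≈ 2.52 d; D_c ≈ 4.49 mg/L; min DO ≈ 3.54 mg/L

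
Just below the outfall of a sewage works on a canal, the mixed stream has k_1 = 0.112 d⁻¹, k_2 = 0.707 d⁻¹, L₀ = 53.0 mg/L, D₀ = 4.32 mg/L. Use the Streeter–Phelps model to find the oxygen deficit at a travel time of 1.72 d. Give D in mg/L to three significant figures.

D ≈ 6.55 mg/L

k_1 L₀/(k_2−k_1) = 0.112×53.0/(0.707−0.112) = 5.936/0.5950 = 9.976 mg/L.
e^(−k_1 t) = e^(−0.112×1.720) = 0.8248; e^(−k_2 t) = e^(−0.707×1.720) = 0.2964.
D = 9.976 × (0.8248 − 0.2964) + 4.32 × 0.2964 = 5.271 + 1.280 = 6.552 mg/L.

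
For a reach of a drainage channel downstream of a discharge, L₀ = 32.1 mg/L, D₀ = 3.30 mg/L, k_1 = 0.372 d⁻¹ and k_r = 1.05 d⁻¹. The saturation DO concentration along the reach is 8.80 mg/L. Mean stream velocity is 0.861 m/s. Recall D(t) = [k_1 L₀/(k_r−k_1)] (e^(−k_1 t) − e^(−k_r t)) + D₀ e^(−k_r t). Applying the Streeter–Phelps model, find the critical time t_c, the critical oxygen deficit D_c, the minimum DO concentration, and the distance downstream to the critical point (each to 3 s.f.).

With k_r/k_1 = 2.823 and 1 − D₀(k_r−k_1)/(k_1 L₀) = 0.8126,
t_c = ln(2.823 × 0.8126) / (1.05 − 0.372) = ln(2.294) / 0.6780 = 0.8302/0.6780 = 1.224 d.
D_c = (k_1/k_r) L₀ e^(−k_1 t_c) = (0.372/1.05) × 32.1 × e^(−0.372×1.224) = 0.3543 × 32.1 × 0.6341 = 7.212 mg/L.
Minimum DO = C_s − D_c = 8.80 − 7.212 = 1.588 mg/L.
x_c = v t_c = 0.861 m/s × 1.224 d × 86400 s/d = 91090 m ≈ 91.1 km.

t_c ≈ 1.22 d; D_c ≈ 7.21 mg/L; min DO ≈ 1.59 mg/L; x_c ≈ 91.1 km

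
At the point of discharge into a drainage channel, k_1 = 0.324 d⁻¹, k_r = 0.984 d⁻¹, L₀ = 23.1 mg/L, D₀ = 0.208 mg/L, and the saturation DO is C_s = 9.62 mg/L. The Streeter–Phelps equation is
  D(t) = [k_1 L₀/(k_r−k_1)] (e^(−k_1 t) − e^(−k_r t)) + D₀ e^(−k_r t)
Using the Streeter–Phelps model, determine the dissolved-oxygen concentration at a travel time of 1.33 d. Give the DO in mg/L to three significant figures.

k_1 L₀/(k_r−k_1) = 0.324×23.1/(0.984−0.324) = 7.484/0.6600 = 11.34 mg/L.
e^(−k_1 t) = e^(−0.324×1.330) = 0.6499; e^(−k_r t) = e^(−0.984×1.330) = 0.2702.
D = 11.34 × (0.6499 − 0.2702) + 0.208 × 0.2702 = 4.306 + 0.05619 = 4.363 mg/L.
DO = C_s − D = 9.62 − 4.363 = 5.257 mg/L.

DO ≈ 5.26 mg/L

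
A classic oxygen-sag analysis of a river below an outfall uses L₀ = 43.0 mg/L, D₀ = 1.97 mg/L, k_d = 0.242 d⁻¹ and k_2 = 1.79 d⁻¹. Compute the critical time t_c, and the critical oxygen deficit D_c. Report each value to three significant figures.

t_c ≈ 1.07 d; D_c ≈ 4.49 mg/L

t_c = [1/(k_2−k_d)] ln[(k_2/k_d)(1 − D₀(k_2−k_d)/(k_d L₀))]
= [1/(1.79−0.242)] ln[(1.79/0.242)(1 − 1.97×1.548/(0.242×43.0))]
= (1/1.548) ln[7.397 × 0.7069] = 0.6460 × ln(5.229) = 0.6460 × 1.654 = 1.069 d.
D_c = (k_d/k_2) L₀ e^(−k_d t_c) = (0.242/1.79) × 43.0 × e^(−0.242×1.069) = 0.1352 × 43.0 × 0.7721 = 4.489 mg/L.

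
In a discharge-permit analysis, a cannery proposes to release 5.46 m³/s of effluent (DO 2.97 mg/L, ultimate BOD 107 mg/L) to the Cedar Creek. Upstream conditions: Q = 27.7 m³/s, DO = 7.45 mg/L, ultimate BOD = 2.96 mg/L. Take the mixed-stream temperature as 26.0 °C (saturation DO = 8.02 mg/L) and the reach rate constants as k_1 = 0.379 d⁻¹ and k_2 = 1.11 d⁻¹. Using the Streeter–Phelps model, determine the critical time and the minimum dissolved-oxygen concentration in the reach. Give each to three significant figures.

t_c ≈ 1.29 d; minimum DO ≈ 3.81 mg/L

Mixed DO = (27.7×7.45 + 5.46×2.97)/(27.7+5.46) = 222.6/33.16 = 6.712 mg/L.
Mixed L₀ = (27.7×2.96 + 5.46×107)/(33.16) = 666.2/33.16 = 20.09 mg/L.
Initial deficit D₀ = C_s − DO₀ = 8.02 − 6.712 = 1.308 mg/L.
t_c = (1/0.7310) ln[(1.11/0.379)(1 − 1.308×0.7310/(0.379×20.09))] = 1.368 × ln(2.561) = 1.287 d.
D_c = (0.379/1.11) × 20.09 × e^(−0.379×1.287) = 0.3414 × 20.09 × 0.6141 = 4.213 mg/L.
Minimum DO = 8.02 − 4.213 = 3.807 mg/L.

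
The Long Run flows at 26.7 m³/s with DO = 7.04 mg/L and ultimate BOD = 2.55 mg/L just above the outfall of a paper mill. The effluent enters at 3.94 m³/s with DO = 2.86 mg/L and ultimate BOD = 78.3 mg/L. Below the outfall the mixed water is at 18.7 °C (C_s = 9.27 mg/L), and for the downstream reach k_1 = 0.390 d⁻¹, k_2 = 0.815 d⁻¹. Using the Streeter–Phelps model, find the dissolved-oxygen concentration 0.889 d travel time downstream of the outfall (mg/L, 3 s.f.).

Mixed DO = (26.7×7.04 + 3.94×2.86)/(26.7+3.94) = 199.2/30.64 = 6.502 mg/L.
Mixed L₀ = (26.7×2.55 + 3.94×78.3)/(30.64) = 376.6/30.64 = 12.29 mg/L.
Initial deficit D₀ = C_s − DO₀ = 9.27 − 6.502 = 2.768 mg/L.
D(0.889) = [0.390×12.29/(0.815−0.390)](e^(−0.390×0.889) − e^(−0.815×0.889)) + 2.768 e^(−0.815×0.889)
= 11.28 × (0.7070 − 0.4845) + 2.768 × 0.4845 = 3.850 mg/L.
DO = 9.27 − 3.850 = 5.420 mg/L.

DO ≈ 5.42 mg/L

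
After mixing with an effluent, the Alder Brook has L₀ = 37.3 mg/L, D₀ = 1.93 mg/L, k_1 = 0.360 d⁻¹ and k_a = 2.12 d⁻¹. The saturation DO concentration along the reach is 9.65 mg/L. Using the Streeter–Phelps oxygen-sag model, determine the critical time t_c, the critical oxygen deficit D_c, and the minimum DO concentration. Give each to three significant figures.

t_c ≈ 0.842 d; D_c ≈ 4.68 mg/L; min DO ≈ 4.97 mg/L

t_c = [1/(k_a−k_1)] ln[(k_a/k_1)(1 − D₀(k_a−k_1)/(k_1 L₀))]
= [1/(2.12−0.360)] ln[(2.12/0.360)(1 − 1.93×1.760/(0.360×37.3))]
= (1/1.760) ln[5.889 × 0.7470] = 0.5682 × ln(4.399) = 0.5682 × 1.481 = 0.8417 d.
D_c = (k_1/k_a) L₀ e^(−k_1 t_c) = (0.360/2.12) × 37.3 × e^(−0.360×0.8417) = 0.1698 × 37.3 × 0.7386 = 4.678 mg/L.
Minimum DO = C_s − D_c = 9.65 − 4.678 = 4.972 mg/L.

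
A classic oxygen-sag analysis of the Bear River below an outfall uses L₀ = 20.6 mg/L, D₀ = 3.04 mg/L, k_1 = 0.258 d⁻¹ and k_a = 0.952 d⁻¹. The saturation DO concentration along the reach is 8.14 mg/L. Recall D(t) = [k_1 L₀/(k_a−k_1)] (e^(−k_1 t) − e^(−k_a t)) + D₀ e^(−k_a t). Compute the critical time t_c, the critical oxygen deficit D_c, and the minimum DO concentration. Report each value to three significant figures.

t_c ≈ 1.15 d; D_c ≈ 4.15 mg/L; min DO ≈ 3.99 mg/L

With k_a/k_1 = 3.690 and 1 − D₀(k_a−k_1)/(k_1 L₀) = 0.6030,
t_c = ln(3.690 × 0.6030) / (0.952 − 0.258) = ln(2.225) / 0.6940 = 0.7998/0.6940 = 1.152 d.
D_c = (k_1/k_a) L₀ e^(−k_1 t_c) = (0.258/0.952) × 20.6 × e^(−0.258×1.152) = 0.2710 × 20.6 × 0.7428 = 4.147 mg/L.
Minimum DO = C_s − D_c = 8.14 − 4.147 = 3.993 mg/L.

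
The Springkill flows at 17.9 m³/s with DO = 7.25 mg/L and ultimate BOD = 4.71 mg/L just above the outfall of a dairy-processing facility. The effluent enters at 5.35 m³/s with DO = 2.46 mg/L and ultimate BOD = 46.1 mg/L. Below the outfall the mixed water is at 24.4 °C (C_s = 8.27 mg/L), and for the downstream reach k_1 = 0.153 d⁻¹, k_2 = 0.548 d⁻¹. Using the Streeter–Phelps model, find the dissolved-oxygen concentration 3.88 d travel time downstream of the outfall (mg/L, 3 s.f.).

Mixed DO = (17.9×7.25 + 5.35×2.46)/(17.9+5.35) = 142.9/23.25 = 6.148 mg/L.
Mixed L₀ = (17.9×4.71 + 5.35×46.1)/(23.25) = 330.9/23.25 = 14.23 mg/L.
Initial deficit D₀ = C_s − DO₀ = 8.27 − 6.148 = 2.122 mg/L.
D(3.88) = [0.153×14.23/(0.548−0.153)](e^(−0.153×3.88) − e^(−0.548×3.88)) + 2.122 e^(−0.548×3.88)
= 5.513 × (0.5523 − 0.1193) + 2.122 × 0.1193 = 2.641 mg/L.
DO = 8.27 − 2.641 = 5.629 mg/L.

DO ≈ 5.63 mg/L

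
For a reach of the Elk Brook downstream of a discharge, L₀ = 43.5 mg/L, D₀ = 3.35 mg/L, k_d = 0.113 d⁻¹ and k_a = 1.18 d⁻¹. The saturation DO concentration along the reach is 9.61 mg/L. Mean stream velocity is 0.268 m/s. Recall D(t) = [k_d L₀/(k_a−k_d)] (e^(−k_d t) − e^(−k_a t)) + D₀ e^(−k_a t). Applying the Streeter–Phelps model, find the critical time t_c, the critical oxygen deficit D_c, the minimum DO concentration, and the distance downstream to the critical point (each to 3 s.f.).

With k_a/k_d = 10.44 and 1 − D₀(k_a−k_d)/(k_d L₀) = 0.2728,
t_c = ln(10.44 × 0.2728) / (1.18 − 0.113) = ln(2.849) / 1.067 = 1.047/1.067 = 0.9812 d.
L(t_c) = L₀ e^(−k_d t_c) = 43.5 × 0.8950 = 38.93 mg/L, and at the critical point k_a D_c = k_d L, so D_c = (0.113/1.18) × 38.93 = 3.728 mg/L.
Minimum DO = C_s − D_c = 9.61 − 3.728 = 5.882 mg/L.
x_c = v t_c = 0.268 m/s × 0.9812 d × 86400 s/d = 22720 m ≈ 22.7 km.

t_c ≈ 0.981 d; D_c ≈ 3.73 mg/L; min DO ≈ 5.88 mg/L; x_c ≈ 22.7 km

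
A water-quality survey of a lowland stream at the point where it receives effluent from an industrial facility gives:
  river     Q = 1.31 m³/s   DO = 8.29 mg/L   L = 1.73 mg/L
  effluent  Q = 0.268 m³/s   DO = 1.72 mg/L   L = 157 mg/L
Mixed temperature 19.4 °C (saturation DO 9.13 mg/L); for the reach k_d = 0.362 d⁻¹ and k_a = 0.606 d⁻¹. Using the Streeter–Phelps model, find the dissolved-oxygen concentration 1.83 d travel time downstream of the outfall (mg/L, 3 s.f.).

DO ≈ 0.744 mg/L

Mixed DO = (1.31×8.29 + 0.268×1.72)/(1.31+0.268) = 11.32/1.578 = 7.174 mg/L.
Mixed L₀ = (1.31×1.73 + 0.268×157)/(1.578) = 44.34/1.578 = 28.10 mg/L.
Initial deficit D₀ = C_s − DO₀ = 9.13 − 7.174 = 1.956 mg/L.
D(1.83) = [0.362×28.10/(0.606−0.362)](e^(−0.362×1.83) − e^(−0.606×1.83)) + 1.956 e^(−0.606×1.83)
= 41.69 × (0.5156 − 0.3299) + 1.956 × 0.3299 = 8.386 mg/L.
DO = 9.13 − 8.386 = 0.7436 mg/L.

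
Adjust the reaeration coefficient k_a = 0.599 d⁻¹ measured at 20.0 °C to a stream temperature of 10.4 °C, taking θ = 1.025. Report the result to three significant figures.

k_a ≈ 0.473 d⁻¹

k_a(T₂) = k_a(T₁) · θ^(T₂−T₁) = 0.599 × 1.025^(10.4−20.0)
= 0.599 × 1.025^-9.60 = 0.599 × 0.7890 = 0.4726 d⁻¹.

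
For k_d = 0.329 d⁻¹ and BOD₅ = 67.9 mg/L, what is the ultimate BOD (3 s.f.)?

L₀ ≈ 84.1 mg/L

BOD₅ = L₀(1 − e^(−5k_d)) ⇒ L₀ = BOD₅ / (1 − e^(−5×0.329))
= 67.9 / (1 − 0.1930) = 67.9 / 0.8070 = 84.14 mg/L.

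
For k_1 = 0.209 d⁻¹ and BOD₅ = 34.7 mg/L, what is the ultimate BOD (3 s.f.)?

L₀ ≈ 53.5 mg/L

BOD₅ = L₀(1 − e^(−5k_1)) ⇒ L₀ = BOD₅ / (1 − e^(−5×0.209))
= 34.7 / (1 − 0.3517) = 34.7 / 0.6483 = 53.52 mg/L.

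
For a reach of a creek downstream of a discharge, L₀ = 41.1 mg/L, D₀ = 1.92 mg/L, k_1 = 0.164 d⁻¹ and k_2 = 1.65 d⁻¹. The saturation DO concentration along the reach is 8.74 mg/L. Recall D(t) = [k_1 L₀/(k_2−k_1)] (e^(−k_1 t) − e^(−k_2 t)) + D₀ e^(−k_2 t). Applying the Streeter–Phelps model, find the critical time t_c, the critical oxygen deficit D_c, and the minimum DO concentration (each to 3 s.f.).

t_c = [1/(k_2−k_1)] ln[(k_2/k_1)(1 − D₀(k_2−k_1)/(k_1 L₀))]
= [1/(1.65−0.164)] ln[(1.65/0.164)(1 − 1.92×1.486/(0.164×41.1))]
= (1/1.486) ln[10.06 × 0.5767] = 0.6729 × ln(5.802) = 0.6729 × 1.758 = 1.183 d.
L(t_c) = L₀ e^(−k_1 t_c) = 41.1 × 0.8236 = 33.85 mg/L, and at the critical point k_2 D_c = k_1 L, so D_c = (0.164/1.65) × 33.85 = 3.365 mg/L.
Minimum DO = C_s − D_c = 8.74 − 3.365 = 5.375 mg/L.

t_c ≈ 1.18 d; D_c ≈ 3.36 mg/L; min DO ≈ 5.38 mg/L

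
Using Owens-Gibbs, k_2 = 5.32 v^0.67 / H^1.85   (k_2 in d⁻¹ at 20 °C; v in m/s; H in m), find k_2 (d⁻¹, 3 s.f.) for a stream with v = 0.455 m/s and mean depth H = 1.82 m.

k_2 = 5.32 × 0.455^0.67 / 1.82^1.85 = 5.32 × 0.5900 / 3.028 = 1.037 d⁻¹.

k_2 ≈ 1.04 d⁻¹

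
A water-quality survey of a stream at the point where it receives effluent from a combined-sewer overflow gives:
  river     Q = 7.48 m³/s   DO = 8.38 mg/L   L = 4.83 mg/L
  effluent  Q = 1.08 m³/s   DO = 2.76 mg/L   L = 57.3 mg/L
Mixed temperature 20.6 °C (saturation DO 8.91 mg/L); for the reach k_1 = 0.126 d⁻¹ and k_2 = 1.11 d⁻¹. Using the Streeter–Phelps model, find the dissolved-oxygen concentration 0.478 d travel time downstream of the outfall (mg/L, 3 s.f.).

Mixed DO = (7.48×8.38 + 1.08×2.76)/(7.48+1.08) = 65.66/8.560 = 7.671 mg/L.
Mixed L₀ = (7.48×4.83 + 1.08×57.3)/(8.560) = 98.01/8.560 = 11.45 mg/L.
Initial deficit D₀ = C_s − DO₀ = 8.91 − 7.671 = 1.239 mg/L.
D(0.478) = [0.126×11.45/(1.11−0.126)](e^(−0.126×0.478) − e^(−1.11×0.478)) + 1.239 e^(−1.11×0.478)
= 1.466 × (0.9415 − 0.5883) + 1.239 × 0.5883 = 1.247 mg/L.
DO = 8.91 − 1.247 = 7.663 mg/L.

DO ≈ 7.66 mg/L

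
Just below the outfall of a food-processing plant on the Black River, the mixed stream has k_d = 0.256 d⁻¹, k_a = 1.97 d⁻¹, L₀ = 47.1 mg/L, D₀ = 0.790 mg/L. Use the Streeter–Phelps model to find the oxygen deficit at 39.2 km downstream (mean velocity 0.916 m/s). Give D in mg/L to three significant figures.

D ≈ 3.84 mg/L

Travel time t = x/v = 39.2 km / (0.916 m/s) = 39200 m / 0.916 m/s = 42790 s = 0.4953 d.
k_d L₀/(k_a−k_d) = 0.256×47.1/(1.97−0.256) = 12.06/1.714 = 7.035 mg/L.
e^(−k_d t) = e^(−0.256×0.4953) = 0.8809; e^(−k_a t) = e^(−1.97×0.4953) = 0.3769.
D = 7.035 × (0.8809 − 0.3769) + 0.790 × 0.3769 = 3.546 + 0.2978 = 3.843 mg/L.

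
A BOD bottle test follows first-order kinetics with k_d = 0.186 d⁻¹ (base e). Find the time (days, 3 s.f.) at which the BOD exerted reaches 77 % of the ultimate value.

y/L₀ = 1 − e^(−k_d t) = 0.77 ⇒ e^(−k_d t) = 0.230
t = −ln(0.230) / 0.186 = 1.470 / 0.186 = 7.901 d.

t ≈ 7.90 d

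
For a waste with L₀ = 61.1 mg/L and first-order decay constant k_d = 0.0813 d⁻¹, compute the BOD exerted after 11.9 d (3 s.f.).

y ≈ 37.9 mg/L

y_t = L₀(1 − e^(−k_d t)) = 61.1 × (1 − e^(−0.0813×11.9))
= 61.1 × (1 − 0.3800) = 61.1 × 0.6200 = 37.88 mg/L.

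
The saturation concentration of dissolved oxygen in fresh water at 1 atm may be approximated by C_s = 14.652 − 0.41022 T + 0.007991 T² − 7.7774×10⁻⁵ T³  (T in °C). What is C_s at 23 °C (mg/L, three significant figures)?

C_s ≈ 8.50 mg/L

C_s = 14.652 − 0.41022×23 + 0.007991×23² − 7.7774×10⁻⁵×23³ = 8.498 mg/L.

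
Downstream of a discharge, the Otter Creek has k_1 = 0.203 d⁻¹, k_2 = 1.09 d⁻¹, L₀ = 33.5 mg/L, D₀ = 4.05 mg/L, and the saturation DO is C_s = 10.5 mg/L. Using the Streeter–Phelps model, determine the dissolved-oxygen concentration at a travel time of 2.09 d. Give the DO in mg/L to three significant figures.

k_1 L₀/(k_2−k_1) = 0.203×33.5/(1.09−0.203) = 6.801/0.8870 = 7.667 mg/L.
e^(−k_1 t) = e^(−0.203×2.090) = 0.6542; e^(−k_2 t) = e^(−1.09×2.090) = 0.1025.
D = 7.667 × (0.6542 − 0.1025) + 4.05 × 0.1025 = 4.230 + 0.4150 = 4.645 mg/L.
DO = C_s − D = 10.5 − 4.645 = 5.855 mg/L.

DO ≈ 5.85 mg/L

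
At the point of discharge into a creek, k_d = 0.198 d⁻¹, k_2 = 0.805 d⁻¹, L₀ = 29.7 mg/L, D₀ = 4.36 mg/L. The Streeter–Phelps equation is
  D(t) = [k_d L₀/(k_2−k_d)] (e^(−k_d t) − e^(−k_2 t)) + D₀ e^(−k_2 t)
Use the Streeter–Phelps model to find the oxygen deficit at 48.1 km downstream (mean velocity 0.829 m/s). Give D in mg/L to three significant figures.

D ≈ 5.38 mg/L

Travel time t = x/v = 48.1 km / (0.829 m/s) = 48100 m / 0.829 m/s = 58020 s = 0.6715 d.
k_d L₀/(k_2−k_d) = 0.198×29.7/(0.805−0.198) = 5.881/0.6070 = 9.688 mg/L.
e^(−k_d t) = e^(−0.198×0.6715) = 0.8755; e^(−k_2 t) = e^(−0.805×0.6715) = 0.5824.
D = 9.688 × (0.8755 − 0.5824) + 4.36 × 0.5824 = 2.839 + 2.539 = 5.379 mg/L.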